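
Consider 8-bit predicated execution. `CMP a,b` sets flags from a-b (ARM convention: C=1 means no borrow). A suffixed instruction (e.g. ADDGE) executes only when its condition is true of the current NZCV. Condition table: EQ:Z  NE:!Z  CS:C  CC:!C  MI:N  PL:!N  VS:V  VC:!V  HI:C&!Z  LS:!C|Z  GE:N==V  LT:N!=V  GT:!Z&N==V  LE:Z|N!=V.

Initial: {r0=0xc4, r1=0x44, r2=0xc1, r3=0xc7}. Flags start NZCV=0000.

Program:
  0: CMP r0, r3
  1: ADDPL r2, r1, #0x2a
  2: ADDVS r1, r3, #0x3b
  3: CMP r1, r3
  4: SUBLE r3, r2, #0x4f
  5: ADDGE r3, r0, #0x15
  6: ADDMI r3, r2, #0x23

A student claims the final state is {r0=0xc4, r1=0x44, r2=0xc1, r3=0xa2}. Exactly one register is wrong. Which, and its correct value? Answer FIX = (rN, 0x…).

FIX = (r3, 0xd9)

[0] flags=1000 → (cmp)
[1] flags=1000 PL?F → skip
[2] flags=1000 VS?F → skip
[3] flags=0000 → (cmp)
[4] flags=0000 LE?F → skip
[5] flags=0000 GE?T → r3=0xd9
[6] flags=0000 MI?F → skip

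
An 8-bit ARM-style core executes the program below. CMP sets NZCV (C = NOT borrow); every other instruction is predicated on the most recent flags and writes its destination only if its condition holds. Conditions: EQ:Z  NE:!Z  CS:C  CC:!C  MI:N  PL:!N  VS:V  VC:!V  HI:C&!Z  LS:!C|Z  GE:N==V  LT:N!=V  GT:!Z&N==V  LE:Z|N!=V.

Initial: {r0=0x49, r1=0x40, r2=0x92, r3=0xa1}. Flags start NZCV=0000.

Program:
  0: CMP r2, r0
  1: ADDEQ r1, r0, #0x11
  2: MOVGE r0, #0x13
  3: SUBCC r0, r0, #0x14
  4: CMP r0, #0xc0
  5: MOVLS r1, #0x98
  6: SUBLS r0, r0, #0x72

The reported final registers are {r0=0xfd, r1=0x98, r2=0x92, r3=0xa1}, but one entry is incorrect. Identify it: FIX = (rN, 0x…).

[0] flags=0011 → (cmp)
[1] flags=0011 EQ?F → skip
[2] flags=0011 GE?F → skip
[3] flags=0011 CC?F → skip
[4] flags=1001 → (cmp)
[5] flags=1001 LS?T → r1=0x98
[6] flags=1001 LS?T → r0=0xd7

FIX = (r0, 0xd7)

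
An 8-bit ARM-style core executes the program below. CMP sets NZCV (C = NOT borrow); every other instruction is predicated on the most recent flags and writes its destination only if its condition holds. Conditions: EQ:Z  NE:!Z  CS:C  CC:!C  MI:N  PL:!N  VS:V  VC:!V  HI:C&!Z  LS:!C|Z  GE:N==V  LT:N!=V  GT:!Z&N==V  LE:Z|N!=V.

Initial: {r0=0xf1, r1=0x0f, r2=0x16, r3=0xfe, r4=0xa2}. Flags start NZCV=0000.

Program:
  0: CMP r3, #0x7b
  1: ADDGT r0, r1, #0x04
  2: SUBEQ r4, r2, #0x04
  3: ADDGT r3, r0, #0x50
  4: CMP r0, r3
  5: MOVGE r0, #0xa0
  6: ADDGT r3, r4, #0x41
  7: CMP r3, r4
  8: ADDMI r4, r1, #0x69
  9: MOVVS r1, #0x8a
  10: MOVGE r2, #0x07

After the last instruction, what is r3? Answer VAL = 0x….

0: ✓ CMP  NZCV=1010
1: · ADDGT
2: · SUBEQ
3: · ADDGT
4: ✓ CMP  NZCV=1000
5: · MOVGE
6: · ADDGT
7: ✓ CMP  NZCV=0010
8: · ADDMI
9: · MOVVS
10: ✓ MOVGE  r2←0x07

VAL = 0xfe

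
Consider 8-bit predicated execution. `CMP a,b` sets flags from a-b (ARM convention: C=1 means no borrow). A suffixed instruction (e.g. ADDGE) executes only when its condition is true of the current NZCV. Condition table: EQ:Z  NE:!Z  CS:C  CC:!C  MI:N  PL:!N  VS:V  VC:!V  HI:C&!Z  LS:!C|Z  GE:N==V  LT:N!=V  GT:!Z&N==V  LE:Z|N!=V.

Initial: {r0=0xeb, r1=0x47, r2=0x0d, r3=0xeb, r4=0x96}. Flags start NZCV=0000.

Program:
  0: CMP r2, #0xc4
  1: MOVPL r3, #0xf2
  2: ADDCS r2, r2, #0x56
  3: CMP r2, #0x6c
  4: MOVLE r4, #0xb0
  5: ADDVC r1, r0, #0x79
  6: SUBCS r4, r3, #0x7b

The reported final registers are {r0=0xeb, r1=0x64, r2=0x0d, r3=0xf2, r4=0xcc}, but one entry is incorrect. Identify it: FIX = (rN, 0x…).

FIX = (r4, 0xb0)

0: ✓ CMP  NZCV=0000
1: ✓ MOVPL  r3←0xf2
2: · ADDCS
3: ✓ CMP  NZCV=1000
4: ✓ MOVLE  r4←0xb0
5: ✓ ADDVC  r1←0x64
6: · SUBCS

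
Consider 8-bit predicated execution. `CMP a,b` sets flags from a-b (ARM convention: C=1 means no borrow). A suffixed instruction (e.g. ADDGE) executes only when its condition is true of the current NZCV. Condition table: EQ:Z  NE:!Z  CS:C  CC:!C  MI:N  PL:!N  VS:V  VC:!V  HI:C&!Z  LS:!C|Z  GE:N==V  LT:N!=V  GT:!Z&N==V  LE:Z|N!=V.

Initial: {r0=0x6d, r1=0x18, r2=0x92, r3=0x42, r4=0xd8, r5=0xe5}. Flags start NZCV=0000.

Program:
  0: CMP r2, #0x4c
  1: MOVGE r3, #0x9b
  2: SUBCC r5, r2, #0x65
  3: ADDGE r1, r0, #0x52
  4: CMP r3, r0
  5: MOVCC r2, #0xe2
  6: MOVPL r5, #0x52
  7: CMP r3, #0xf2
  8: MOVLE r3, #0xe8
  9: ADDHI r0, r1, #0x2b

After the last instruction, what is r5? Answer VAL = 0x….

VAL = 0xe5

0: ✓ CMP  NZCV=0011
1: · MOVGE
2: · SUBCC
3: · ADDGE
4: ✓ CMP  NZCV=1000
5: ✓ MOVCC  r2←0xe2
6: · MOVPL
7: ✓ CMP  NZCV=0000
8: · MOVLE
9: · ADDHI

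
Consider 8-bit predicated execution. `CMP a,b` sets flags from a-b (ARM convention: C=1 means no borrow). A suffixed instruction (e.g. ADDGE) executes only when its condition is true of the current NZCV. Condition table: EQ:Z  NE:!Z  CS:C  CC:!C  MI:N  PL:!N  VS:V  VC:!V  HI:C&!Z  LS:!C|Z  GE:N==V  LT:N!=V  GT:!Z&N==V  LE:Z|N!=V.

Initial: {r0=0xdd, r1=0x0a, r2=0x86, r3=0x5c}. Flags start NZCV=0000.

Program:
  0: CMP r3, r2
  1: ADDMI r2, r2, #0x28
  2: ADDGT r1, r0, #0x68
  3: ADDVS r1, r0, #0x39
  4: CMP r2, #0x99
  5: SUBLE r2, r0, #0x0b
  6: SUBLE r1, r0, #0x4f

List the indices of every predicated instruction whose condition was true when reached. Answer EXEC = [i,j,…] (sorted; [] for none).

EXEC = [1,2,3]

0: ✓ CMP  NZCV=1001
1: ✓ ADDMI  r2←0xae
2: ✓ ADDGT  r1←0x45
3: ✓ ADDVS  r1←0x16
4: ✓ CMP  NZCV=0010
5: · SUBLE
6: · SUBLE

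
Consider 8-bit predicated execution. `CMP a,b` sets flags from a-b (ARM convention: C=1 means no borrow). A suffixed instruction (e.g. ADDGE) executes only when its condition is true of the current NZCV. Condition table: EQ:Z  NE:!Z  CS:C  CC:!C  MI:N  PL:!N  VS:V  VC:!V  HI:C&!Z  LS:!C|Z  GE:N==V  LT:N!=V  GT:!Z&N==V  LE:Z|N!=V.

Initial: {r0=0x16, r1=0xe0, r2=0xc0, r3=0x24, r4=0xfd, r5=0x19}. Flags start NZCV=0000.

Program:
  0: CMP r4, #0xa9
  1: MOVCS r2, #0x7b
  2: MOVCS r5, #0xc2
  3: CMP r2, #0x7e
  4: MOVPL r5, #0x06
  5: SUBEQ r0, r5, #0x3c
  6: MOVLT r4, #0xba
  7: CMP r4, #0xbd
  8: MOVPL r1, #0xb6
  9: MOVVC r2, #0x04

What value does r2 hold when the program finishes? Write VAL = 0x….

VAL = 0x04

0: ✓ CMP  NZCV=0010
1: ✓ MOVCS  r2←0x7b
2: ✓ MOVCS  r5←0xc2
3: ✓ CMP  NZCV=1000
4: · MOVPL
5: · SUBEQ
6: ✓ MOVLT  r4←0xba
7: ✓ CMP  NZCV=1000
8: · MOVPL
9: ✓ MOVVC  r2←0x04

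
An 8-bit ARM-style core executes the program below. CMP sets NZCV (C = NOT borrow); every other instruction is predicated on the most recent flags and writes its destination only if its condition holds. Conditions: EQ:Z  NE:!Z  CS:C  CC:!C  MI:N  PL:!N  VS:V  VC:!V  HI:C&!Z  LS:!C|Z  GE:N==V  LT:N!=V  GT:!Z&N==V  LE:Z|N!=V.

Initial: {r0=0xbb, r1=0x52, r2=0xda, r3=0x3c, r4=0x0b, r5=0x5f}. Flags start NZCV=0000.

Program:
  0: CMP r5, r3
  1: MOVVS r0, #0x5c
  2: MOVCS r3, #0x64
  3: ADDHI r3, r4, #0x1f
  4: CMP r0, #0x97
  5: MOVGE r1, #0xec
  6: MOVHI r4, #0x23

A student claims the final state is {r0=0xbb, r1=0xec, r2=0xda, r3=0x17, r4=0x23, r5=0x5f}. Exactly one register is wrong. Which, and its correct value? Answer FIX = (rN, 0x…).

FIX = (r3, 0x2a)

0: ✓ CMP  NZCV=0010
1: · MOVVS
2: ✓ MOVCS  r3←0x64
3: ✓ ADDHI  r3←0x2a
4: ✓ CMP  NZCV=0010
5: ✓ MOVGE  r1←0xec
6: ✓ MOVHI  r4←0x23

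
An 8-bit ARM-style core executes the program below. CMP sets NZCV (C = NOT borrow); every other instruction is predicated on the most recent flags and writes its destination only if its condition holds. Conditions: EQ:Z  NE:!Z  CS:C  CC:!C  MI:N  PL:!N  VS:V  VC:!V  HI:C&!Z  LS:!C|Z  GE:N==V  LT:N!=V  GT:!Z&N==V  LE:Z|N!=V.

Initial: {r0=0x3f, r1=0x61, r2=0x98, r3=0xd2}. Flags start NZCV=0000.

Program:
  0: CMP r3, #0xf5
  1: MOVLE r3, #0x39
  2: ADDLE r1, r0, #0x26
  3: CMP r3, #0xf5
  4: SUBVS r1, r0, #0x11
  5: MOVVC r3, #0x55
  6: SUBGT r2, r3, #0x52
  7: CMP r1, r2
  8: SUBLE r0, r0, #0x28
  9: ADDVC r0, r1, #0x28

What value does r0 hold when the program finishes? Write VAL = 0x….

VAL = 0x8d

[0] flags=1000 → (cmp)
[1] flags=1000 LE?T → r3=0x39
[2] flags=1000 LE?T → r1=0x65
[3] flags=0000 → (cmp)
[4] flags=0000 VS?F → skip
[5] flags=0000 VC?T → r3=0x55
[6] flags=0000 GT?T → r2=0x03
[7] flags=0010 → (cmp)
[8] flags=0010 LE?F → skip
[9] flags=0010 VC?T → r0=0x8d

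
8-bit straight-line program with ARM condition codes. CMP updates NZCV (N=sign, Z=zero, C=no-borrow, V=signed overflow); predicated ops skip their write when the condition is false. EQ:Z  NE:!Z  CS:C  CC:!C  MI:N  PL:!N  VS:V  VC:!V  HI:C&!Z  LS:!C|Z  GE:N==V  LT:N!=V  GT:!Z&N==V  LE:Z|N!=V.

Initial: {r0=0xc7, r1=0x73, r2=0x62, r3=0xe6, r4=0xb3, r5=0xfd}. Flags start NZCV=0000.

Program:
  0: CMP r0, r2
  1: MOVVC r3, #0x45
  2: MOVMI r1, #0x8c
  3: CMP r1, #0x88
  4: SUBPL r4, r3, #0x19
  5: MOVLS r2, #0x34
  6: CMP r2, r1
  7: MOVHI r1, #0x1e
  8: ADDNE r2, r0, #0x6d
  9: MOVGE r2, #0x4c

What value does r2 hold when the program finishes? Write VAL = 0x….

VAL = 0x34

[0] flags=0011 → (cmp)
[1] flags=0011 VC?F → skip
[2] flags=0011 MI?F → skip
[3] flags=1001 → (cmp)
[4] flags=1001 PL?F → skip
[5] flags=1001 LS?T → r2=0x34
[6] flags=1000 → (cmp)
[7] flags=1000 HI?F → skip
[8] flags=1000 NE?T → r2=0x34
[9] flags=1000 GE?F → skip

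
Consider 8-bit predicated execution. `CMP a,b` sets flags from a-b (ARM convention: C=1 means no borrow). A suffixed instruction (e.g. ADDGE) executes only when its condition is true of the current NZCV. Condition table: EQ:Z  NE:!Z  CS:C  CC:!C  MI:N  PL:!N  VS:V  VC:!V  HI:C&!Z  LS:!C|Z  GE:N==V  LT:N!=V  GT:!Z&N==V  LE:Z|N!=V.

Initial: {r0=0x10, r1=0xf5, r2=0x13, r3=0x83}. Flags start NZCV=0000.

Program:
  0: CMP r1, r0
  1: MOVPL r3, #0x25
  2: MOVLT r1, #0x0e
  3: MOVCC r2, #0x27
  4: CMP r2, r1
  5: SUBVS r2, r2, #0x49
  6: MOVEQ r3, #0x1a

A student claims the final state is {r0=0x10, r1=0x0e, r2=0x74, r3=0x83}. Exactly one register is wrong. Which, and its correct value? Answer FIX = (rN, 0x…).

FIX = (r2, 0x13)

0: ✓ CMP  NZCV=1010
1: · MOVPL
2: ✓ MOVLT  r1←0x0e
3: · MOVCC
4: ✓ CMP  NZCV=0010
5: · SUBVS
6: · MOVEQ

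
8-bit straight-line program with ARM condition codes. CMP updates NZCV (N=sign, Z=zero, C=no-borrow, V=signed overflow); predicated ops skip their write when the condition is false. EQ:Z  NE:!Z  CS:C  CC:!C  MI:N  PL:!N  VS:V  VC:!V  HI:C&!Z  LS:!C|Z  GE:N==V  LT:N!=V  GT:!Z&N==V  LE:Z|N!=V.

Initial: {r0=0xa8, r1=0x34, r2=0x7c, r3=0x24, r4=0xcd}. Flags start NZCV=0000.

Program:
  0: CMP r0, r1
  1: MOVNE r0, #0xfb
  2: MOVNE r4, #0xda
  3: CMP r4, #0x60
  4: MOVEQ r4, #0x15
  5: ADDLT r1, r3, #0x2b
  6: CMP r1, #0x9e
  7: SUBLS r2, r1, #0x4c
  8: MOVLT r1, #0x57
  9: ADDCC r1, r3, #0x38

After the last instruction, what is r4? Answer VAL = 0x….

[0] flags=0011 → (cmp)
[1] flags=0011 NE?T → r0=0xfb
[2] flags=0011 NE?T → r4=0xda
[3] flags=0011 → (cmp)
[4] flags=0011 EQ?F → skip
[5] flags=0011 LT?T → r1=0x4f
[6] flags=1001 → (cmp)
[7] flags=1001 LS?T → r2=0x03
[8] flags=1001 LT?F → skip
[9] flags=1001 CC?T → r1=0x5c

VAL = 0xda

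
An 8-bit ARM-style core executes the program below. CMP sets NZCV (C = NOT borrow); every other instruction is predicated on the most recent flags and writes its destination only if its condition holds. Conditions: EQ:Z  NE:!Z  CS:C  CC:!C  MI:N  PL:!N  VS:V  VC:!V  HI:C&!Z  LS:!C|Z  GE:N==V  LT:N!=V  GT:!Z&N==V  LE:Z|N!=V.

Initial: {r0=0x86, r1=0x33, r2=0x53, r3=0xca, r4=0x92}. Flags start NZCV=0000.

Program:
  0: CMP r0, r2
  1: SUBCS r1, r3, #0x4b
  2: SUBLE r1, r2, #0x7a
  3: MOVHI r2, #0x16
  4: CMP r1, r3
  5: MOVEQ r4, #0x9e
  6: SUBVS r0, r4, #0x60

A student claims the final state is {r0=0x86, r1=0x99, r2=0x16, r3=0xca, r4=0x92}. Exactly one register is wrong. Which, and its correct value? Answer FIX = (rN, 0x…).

[0] flags=0011 → (cmp)
[1] flags=0011 CS?T → r1=0x7f
[2] flags=0011 LE?T → r1=0xd9
[3] flags=0011 HI?T → r2=0x16
[4] flags=0010 → (cmp)
[5] flags=0010 EQ?F → skip
[6] flags=0010 VS?F → skip

FIX = (r1, 0xd9)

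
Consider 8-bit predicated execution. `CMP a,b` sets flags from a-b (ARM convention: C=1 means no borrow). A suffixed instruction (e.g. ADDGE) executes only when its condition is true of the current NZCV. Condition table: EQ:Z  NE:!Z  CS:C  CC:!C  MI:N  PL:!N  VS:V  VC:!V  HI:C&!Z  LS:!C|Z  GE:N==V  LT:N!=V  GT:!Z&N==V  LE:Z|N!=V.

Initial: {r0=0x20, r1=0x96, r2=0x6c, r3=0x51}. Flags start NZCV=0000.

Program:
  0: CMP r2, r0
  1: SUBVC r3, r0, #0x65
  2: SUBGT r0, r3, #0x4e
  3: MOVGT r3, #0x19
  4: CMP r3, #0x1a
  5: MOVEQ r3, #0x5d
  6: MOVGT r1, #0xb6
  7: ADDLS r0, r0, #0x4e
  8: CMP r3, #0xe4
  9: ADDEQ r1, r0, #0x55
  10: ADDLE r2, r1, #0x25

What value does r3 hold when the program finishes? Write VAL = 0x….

[0] flags=0010 → (cmp)
[1] flags=0010 VC?T → r3=0xbb
[2] flags=0010 GT?T → r0=0x6d
[3] flags=0010 GT?T → r3=0x19
[4] flags=1000 → (cmp)
[5] flags=1000 EQ?F → skip
[6] flags=1000 GT?F → skip
[7] flags=1000 LS?T → r0=0xbb
[8] flags=0000 → (cmp)
[9] flags=0000 EQ?F → skip
[10] flags=0000 LE?F → skip

VAL = 0x19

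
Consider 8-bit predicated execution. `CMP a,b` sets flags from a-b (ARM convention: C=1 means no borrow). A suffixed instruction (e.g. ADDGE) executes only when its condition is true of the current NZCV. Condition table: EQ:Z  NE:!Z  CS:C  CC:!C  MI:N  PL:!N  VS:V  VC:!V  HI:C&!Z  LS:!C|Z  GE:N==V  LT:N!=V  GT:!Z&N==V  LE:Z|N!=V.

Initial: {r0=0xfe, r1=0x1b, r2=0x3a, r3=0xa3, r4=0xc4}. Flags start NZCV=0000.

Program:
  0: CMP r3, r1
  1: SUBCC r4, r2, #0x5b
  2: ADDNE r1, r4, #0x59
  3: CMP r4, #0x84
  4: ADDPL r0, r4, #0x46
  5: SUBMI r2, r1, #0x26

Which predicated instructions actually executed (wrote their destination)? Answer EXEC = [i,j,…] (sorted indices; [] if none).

EXEC = [2,4]

[0] flags=1010 → (cmp)
[1] flags=1010 CC?F → skip
[2] flags=1010 NE?T → r1=0x1d
[3] flags=0010 → (cmp)
[4] flags=0010 PL?T → r0=0x0a
[5] flags=0010 MI?F → skip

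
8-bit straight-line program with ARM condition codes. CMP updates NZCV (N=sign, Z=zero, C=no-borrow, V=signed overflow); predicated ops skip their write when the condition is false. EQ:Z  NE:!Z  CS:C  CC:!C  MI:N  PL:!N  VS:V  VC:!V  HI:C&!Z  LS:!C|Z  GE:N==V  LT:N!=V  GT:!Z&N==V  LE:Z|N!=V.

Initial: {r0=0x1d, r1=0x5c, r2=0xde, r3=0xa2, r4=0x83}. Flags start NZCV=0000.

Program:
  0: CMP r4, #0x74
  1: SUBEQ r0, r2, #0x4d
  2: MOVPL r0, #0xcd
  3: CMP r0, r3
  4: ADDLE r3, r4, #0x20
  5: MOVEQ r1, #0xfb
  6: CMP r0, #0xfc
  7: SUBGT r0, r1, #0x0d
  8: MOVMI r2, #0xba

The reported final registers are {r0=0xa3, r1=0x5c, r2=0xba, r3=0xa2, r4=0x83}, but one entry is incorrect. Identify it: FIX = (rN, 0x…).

FIX = (r0, 0xcd)

[0] flags=0011 → (cmp)
[1] flags=0011 EQ?F → skip
[2] flags=0011 PL?T → r0=0xcd
[3] flags=0010 → (cmp)
[4] flags=0010 LE?F → skip
[5] flags=0010 EQ?F → skip
[6] flags=1000 → (cmp)
[7] flags=1000 GT?F → skip
[8] flags=1000 MI?T → r2=0xba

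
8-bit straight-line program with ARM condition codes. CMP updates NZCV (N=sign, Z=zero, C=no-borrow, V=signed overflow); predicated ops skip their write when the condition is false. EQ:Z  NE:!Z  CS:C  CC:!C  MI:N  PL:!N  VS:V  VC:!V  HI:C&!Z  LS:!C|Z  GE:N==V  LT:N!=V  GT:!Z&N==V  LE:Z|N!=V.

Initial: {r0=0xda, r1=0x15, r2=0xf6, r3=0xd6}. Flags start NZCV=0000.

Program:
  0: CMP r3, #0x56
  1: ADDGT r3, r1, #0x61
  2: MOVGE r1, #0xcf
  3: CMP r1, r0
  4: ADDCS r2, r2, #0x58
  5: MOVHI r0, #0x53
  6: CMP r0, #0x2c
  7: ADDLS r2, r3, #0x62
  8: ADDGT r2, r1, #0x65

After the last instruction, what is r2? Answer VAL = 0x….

0: ✓ CMP  NZCV=1010
1: · ADDGT
2: · MOVGE
3: ✓ CMP  NZCV=0000
4: · ADDCS
5: · MOVHI
6: ✓ CMP  NZCV=1010
7: · ADDLS
8: · ADDGT

VAL = 0xf6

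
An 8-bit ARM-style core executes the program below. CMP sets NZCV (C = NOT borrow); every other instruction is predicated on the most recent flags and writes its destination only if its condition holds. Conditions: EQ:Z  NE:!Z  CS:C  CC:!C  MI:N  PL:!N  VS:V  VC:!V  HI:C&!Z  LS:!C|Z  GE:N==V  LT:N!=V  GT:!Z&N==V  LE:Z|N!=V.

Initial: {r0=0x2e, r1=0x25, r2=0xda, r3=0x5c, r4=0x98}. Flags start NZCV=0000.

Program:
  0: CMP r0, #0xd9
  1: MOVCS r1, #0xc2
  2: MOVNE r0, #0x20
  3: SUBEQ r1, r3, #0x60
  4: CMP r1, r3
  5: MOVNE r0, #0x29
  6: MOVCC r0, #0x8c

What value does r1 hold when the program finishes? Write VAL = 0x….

VAL = 0x25

[0] flags=0000 → (cmp)
[1] flags=0000 CS?F → skip
[2] flags=0000 NE?T → r0=0x20
[3] flags=0000 EQ?F → skip
[4] flags=1000 → (cmp)
[5] flags=1000 NE?T → r0=0x29
[6] flags=1000 CC?T → r0=0x8c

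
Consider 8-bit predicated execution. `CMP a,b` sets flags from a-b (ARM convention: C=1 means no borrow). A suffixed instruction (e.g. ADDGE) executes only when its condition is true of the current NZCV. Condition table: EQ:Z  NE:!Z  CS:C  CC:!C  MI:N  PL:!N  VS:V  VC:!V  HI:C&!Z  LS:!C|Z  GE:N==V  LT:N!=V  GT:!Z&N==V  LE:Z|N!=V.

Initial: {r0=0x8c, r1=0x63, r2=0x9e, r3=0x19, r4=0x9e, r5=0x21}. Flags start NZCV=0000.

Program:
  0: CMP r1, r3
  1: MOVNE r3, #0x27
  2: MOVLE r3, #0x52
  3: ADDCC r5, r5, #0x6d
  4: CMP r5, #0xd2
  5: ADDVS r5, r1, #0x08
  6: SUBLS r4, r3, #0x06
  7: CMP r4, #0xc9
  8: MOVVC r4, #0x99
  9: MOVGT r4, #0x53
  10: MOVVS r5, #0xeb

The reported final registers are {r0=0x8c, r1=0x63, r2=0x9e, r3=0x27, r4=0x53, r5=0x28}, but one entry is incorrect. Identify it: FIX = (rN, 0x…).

[0] flags=0010 → (cmp)
[1] flags=0010 NE?T → r3=0x27
[2] flags=0010 LE?F → skip
[3] flags=0010 CC?F → skip
[4] flags=0000 → (cmp)
[5] flags=0000 VS?F → skip
[6] flags=0000 LS?T → r4=0x21
[7] flags=0000 → (cmp)
[8] flags=0000 VC?T → r4=0x99
[9] flags=0000 GT?T → r4=0x53
[10] flags=0000 VS?F → skip

FIX = (r5, 0x21)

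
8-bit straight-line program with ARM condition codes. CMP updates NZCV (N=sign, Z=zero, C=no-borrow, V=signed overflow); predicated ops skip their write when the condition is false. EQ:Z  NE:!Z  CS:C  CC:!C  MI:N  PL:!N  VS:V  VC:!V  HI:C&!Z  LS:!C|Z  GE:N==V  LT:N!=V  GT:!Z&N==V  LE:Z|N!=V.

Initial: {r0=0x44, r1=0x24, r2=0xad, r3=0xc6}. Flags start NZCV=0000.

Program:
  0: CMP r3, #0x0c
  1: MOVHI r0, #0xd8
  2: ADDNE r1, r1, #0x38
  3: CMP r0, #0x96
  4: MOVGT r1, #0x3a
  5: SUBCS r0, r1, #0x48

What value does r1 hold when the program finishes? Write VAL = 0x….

VAL = 0x3a

[0] flags=1010 → (cmp)
[1] flags=1010 HI?T → r0=0xd8
[2] flags=1010 NE?T → r1=0x5c
[3] flags=0010 → (cmp)
[4] flags=0010 GT?T → r1=0x3a
[5] flags=0010 CS?T → r0=0xf2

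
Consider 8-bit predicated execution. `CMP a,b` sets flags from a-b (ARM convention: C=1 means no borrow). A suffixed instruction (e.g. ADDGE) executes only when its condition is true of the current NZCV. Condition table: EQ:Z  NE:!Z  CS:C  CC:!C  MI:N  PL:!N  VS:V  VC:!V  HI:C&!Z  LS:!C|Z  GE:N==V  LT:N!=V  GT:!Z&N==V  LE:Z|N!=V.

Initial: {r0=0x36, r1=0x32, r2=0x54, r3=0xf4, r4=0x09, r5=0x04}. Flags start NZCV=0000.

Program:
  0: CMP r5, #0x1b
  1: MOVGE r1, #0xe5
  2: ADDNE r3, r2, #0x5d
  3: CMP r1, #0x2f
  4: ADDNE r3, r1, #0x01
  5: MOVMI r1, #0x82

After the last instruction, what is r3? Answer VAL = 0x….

VAL = 0x33

0: ✓ CMP  NZCV=1000
1: · MOVGE
2: ✓ ADDNE  r3←0xb1
3: ✓ CMP  NZCV=0010
4: ✓ ADDNE  r3←0x33
5: · MOVMI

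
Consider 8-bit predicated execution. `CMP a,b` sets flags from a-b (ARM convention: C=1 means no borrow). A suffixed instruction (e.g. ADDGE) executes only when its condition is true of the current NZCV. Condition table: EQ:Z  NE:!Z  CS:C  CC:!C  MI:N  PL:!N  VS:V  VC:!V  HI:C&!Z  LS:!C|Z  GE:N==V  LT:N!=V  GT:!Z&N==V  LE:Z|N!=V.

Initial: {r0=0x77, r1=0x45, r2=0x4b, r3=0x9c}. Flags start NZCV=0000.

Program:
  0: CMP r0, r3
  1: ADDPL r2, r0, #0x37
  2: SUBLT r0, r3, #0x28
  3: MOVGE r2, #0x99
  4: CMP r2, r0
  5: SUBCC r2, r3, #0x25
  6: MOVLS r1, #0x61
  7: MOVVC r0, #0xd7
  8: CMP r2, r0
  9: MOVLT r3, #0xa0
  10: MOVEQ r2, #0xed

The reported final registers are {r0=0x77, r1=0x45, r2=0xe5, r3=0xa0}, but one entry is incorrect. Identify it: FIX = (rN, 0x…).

FIX = (r2, 0x99)

0: ✓ CMP  NZCV=1001
1: · ADDPL
2: · SUBLT
3: ✓ MOVGE  r2←0x99
4: ✓ CMP  NZCV=0011
5: · SUBCC
6: · MOVLS
7: · MOVVC
8: ✓ CMP  NZCV=0011
9: ✓ MOVLT  r3←0xa0
10: · MOVEQ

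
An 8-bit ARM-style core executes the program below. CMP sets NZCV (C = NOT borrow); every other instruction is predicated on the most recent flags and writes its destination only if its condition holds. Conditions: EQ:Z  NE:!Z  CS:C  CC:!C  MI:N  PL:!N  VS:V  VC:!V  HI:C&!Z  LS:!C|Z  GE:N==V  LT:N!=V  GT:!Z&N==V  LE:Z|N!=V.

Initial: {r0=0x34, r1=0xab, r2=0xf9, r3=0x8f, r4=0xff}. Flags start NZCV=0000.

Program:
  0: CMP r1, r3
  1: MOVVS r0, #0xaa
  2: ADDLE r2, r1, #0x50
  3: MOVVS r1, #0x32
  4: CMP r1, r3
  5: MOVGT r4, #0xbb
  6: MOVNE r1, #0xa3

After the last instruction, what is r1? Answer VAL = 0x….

VAL = 0xa3

[0] flags=0010 → (cmp)
[1] flags=0010 VS?F → skip
[2] flags=0010 LE?F → skip
[3] flags=0010 VS?F → skip
[4] flags=0010 → (cmp)
[5] flags=0010 GT?T → r4=0xbb
[6] flags=0010 NE?T → r1=0xa3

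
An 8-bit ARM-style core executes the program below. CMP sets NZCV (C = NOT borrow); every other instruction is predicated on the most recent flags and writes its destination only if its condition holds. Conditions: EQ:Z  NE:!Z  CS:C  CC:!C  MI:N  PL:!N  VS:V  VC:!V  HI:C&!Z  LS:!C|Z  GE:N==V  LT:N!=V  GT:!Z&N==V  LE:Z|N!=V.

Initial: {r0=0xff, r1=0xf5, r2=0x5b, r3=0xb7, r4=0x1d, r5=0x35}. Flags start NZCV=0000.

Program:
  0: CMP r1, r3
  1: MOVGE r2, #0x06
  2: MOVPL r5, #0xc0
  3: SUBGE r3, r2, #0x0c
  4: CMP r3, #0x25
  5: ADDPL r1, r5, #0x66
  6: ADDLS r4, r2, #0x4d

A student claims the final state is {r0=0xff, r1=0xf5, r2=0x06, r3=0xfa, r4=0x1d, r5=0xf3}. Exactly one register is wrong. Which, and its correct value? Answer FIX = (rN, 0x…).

0: ✓ CMP  NZCV=0010
1: ✓ MOVGE  r2←0x06
2: ✓ MOVPL  r5←0xc0
3: ✓ SUBGE  r3←0xfa
4: ✓ CMP  NZCV=1010
5: · ADDPL
6: · ADDLS

FIX = (r5, 0xc0)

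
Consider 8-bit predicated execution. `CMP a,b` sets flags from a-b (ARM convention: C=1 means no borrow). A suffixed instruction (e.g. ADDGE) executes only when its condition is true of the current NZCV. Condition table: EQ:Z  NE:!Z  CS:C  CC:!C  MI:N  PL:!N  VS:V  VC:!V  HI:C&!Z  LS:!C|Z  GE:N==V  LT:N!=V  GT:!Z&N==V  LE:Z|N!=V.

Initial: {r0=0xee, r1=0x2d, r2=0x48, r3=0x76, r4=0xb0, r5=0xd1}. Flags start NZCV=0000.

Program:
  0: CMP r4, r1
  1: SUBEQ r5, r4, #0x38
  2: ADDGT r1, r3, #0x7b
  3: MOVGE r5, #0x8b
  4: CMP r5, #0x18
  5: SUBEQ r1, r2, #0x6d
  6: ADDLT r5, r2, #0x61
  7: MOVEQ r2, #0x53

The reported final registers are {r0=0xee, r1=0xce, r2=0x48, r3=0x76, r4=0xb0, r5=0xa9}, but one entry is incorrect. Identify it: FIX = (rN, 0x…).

FIX = (r1, 0x2d)

[0] flags=1010 → (cmp)
[1] flags=1010 EQ?F → skip
[2] flags=1010 GT?F → skip
[3] flags=1010 GE?F → skip
[4] flags=1010 → (cmp)
[5] flags=1010 EQ?F → skip
[6] flags=1010 LT?T → r5=0xa9
[7] flags=1010 EQ?F → skip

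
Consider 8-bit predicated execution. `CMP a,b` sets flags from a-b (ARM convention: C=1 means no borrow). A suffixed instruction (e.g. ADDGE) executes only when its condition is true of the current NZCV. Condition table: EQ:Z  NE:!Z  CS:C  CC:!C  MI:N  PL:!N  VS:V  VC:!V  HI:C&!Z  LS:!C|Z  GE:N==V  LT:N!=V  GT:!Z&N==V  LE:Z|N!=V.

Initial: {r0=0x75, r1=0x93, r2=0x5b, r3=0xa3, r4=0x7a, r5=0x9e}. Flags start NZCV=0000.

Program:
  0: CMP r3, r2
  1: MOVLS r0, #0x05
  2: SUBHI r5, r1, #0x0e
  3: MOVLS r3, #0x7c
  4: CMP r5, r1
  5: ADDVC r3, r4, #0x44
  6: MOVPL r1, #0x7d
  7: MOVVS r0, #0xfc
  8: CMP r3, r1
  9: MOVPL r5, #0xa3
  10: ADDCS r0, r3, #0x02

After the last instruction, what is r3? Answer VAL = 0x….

0: ✓ CMP  NZCV=0011
1: · MOVLS
2: ✓ SUBHI  r5←0x85
3: · MOVLS
4: ✓ CMP  NZCV=1000
5: ✓ ADDVC  r3←0xbe
6: · MOVPL
7: · MOVVS
8: ✓ CMP  NZCV=0010
9: ✓ MOVPL  r5←0xa3
10: ✓ ADDCS  r0←0xc0

VAL = 0xbe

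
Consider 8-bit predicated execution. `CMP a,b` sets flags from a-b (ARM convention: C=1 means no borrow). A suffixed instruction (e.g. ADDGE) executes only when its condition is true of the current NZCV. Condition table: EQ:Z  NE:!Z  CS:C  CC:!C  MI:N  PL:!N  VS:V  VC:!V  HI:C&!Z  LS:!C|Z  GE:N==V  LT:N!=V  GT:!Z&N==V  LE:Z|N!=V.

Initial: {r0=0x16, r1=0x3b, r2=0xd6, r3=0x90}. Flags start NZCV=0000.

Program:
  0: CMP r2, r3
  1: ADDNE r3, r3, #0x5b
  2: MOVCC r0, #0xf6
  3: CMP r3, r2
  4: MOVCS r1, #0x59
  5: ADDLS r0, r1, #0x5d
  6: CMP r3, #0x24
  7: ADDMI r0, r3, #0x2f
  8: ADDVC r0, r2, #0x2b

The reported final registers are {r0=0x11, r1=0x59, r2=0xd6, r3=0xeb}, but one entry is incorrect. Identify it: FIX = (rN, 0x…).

0: ✓ CMP  NZCV=0010
1: ✓ ADDNE  r3←0xeb
2: · MOVCC
3: ✓ CMP  NZCV=0010
4: ✓ MOVCS  r1←0x59
5: · ADDLS
6: ✓ CMP  NZCV=1010
7: ✓ ADDMI  r0←0x1a
8: ✓ ADDVC  r0←0x01

FIX = (r0, 0x01)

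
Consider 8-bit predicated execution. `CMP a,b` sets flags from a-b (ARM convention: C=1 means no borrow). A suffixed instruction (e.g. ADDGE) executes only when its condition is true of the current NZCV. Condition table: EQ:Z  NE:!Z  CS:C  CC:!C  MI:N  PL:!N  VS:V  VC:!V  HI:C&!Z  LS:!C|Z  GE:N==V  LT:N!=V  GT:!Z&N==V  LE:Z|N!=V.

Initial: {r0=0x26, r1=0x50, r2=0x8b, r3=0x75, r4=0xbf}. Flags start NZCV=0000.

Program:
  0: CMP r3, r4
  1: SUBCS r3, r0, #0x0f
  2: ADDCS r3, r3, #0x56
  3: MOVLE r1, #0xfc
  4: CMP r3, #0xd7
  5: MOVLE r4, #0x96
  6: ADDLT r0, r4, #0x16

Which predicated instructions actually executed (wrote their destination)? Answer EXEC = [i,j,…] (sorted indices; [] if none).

0: ✓ CMP  NZCV=1001
1: · SUBCS
2: · ADDCS
3: · MOVLE
4: ✓ CMP  NZCV=1001
5: · MOVLE
6: · ADDLT

EXEC = []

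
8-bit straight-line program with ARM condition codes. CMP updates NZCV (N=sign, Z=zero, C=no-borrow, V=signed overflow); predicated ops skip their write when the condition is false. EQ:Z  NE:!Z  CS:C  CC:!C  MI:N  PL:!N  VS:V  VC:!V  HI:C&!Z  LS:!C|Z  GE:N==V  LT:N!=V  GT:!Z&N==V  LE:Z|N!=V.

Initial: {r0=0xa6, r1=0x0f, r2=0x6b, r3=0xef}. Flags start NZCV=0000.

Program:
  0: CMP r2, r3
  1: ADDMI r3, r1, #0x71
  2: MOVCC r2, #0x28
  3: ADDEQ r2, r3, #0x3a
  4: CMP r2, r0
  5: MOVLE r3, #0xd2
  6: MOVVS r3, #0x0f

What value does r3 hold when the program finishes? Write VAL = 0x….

VAL = 0x0f

0: ✓ CMP  NZCV=0000
1: · ADDMI
2: ✓ MOVCC  r2←0x28
3: · ADDEQ
4: ✓ CMP  NZCV=1001
5: · MOVLE
6: ✓ MOVVS  r3←0x0f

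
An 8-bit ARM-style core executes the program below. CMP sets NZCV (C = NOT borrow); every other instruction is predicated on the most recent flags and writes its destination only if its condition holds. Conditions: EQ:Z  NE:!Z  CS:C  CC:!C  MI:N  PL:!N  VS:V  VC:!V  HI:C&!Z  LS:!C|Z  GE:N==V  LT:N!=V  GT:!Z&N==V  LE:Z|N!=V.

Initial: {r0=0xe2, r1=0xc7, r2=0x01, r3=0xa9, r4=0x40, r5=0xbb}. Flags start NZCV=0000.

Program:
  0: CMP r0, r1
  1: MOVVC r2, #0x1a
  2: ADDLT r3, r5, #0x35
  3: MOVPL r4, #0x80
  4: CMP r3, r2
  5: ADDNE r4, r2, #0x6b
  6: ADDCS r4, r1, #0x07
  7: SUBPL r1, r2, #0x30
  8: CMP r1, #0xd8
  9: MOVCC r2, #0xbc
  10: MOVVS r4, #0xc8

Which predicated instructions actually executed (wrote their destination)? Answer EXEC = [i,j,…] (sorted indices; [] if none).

EXEC = [1,3,5,6,9]

0: ✓ CMP  NZCV=0010
1: ✓ MOVVC  r2←0x1a
2: · ADDLT
3: ✓ MOVPL  r4←0x80
4: ✓ CMP  NZCV=1010
5: ✓ ADDNE  r4←0x85
6: ✓ ADDCS  r4←0xce
7: · SUBPL
8: ✓ CMP  NZCV=1000
9: ✓ MOVCC  r2←0xbc
10: · MOVVS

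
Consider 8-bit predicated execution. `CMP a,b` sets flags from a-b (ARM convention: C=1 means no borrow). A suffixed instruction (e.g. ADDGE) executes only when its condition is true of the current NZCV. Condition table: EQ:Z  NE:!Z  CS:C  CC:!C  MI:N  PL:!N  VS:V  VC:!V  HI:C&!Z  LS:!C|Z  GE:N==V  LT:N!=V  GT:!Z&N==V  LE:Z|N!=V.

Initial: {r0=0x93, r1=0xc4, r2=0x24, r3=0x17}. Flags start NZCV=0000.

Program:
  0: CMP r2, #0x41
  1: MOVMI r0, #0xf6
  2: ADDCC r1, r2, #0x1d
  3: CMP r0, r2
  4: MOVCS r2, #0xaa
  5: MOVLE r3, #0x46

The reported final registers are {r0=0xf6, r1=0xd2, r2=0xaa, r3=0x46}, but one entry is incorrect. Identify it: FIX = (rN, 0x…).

[0] flags=1000 → (cmp)
[1] flags=1000 MI?T → r0=0xf6
[2] flags=1000 CC?T → r1=0x41
[3] flags=1010 → (cmp)
[4] flags=1010 CS?T → r2=0xaa
[5] flags=1010 LE?T → r3=0x46

FIX = (r1, 0x41)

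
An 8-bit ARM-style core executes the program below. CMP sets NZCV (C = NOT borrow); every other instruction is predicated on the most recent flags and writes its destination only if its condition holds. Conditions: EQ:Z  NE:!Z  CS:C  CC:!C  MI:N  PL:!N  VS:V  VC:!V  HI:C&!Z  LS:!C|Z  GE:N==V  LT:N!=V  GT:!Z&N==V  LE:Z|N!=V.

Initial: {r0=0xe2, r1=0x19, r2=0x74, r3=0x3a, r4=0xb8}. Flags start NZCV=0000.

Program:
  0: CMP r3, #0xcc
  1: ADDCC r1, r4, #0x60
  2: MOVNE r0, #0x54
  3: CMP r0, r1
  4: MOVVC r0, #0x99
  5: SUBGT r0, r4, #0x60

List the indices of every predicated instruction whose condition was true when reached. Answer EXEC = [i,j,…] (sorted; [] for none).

0: ✓ CMP  NZCV=0000
1: ✓ ADDCC  r1←0x18
2: ✓ MOVNE  r0←0x54
3: ✓ CMP  NZCV=0010
4: ✓ MOVVC  r0←0x99
5: ✓ SUBGT  r0←0x58

EXEC = [1,2,4,5]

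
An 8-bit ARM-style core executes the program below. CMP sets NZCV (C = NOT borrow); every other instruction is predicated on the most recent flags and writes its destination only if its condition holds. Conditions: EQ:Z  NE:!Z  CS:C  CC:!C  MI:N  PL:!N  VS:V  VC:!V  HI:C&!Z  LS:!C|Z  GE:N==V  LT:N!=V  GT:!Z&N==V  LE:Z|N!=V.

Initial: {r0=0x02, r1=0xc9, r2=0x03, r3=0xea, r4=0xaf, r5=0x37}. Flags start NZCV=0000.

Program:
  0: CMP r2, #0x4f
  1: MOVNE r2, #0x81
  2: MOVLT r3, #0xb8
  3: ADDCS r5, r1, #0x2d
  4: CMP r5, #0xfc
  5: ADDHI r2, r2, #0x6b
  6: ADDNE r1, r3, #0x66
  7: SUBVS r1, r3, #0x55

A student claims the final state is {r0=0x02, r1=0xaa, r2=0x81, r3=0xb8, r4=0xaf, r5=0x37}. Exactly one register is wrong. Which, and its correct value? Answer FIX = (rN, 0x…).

0: ✓ CMP  NZCV=1000
1: ✓ MOVNE  r2←0x81
2: ✓ MOVLT  r3←0xb8
3: · ADDCS
4: ✓ CMP  NZCV=0000
5: · ADDHI
6: ✓ ADDNE  r1←0x1e
7: · SUBVS

FIX = (r1, 0x1e)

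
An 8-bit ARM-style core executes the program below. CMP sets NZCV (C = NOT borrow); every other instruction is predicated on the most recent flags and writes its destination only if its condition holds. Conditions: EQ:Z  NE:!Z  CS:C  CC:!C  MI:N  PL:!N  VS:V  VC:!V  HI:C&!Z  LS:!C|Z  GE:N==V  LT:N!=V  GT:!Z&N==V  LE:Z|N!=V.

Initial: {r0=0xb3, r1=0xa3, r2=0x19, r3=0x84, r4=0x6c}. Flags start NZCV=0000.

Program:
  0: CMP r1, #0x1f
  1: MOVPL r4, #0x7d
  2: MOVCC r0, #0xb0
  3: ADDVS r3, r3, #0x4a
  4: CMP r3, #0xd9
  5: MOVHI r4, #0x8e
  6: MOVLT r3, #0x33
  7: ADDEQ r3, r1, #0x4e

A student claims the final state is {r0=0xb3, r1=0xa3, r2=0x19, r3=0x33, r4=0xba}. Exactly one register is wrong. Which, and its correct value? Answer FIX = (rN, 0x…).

0: ✓ CMP  NZCV=1010
1: · MOVPL
2: · MOVCC
3: · ADDVS
4: ✓ CMP  NZCV=1000
5: · MOVHI
6: ✓ MOVLT  r3←0x33
7: · ADDEQ

FIX = (r4, 0x6c)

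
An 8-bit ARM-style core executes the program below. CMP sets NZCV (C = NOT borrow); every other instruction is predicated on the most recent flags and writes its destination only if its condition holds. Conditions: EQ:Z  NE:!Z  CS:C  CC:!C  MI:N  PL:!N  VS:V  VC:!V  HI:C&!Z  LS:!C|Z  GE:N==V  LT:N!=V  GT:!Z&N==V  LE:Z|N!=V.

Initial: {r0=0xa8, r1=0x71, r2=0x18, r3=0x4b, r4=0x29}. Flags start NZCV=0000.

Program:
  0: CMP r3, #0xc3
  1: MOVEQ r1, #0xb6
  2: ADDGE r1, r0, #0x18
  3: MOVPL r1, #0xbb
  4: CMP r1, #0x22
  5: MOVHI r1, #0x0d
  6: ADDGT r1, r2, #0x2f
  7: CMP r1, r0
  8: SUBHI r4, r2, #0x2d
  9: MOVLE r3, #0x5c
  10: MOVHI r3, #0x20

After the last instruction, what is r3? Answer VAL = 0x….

VAL = 0x4b

[0] flags=1001 → (cmp)
[1] flags=1001 EQ?F → skip
[2] flags=1001 GE?T → r1=0xc0
[3] flags=1001 PL?F → skip
[4] flags=1010 → (cmp)
[5] flags=1010 HI?T → r1=0x0d
[6] flags=1010 GT?F → skip
[7] flags=0000 → (cmp)
[8] flags=0000 HI?F → skip
[9] flags=0000 LE?F → skip
[10] flags=0000 HI?F → skip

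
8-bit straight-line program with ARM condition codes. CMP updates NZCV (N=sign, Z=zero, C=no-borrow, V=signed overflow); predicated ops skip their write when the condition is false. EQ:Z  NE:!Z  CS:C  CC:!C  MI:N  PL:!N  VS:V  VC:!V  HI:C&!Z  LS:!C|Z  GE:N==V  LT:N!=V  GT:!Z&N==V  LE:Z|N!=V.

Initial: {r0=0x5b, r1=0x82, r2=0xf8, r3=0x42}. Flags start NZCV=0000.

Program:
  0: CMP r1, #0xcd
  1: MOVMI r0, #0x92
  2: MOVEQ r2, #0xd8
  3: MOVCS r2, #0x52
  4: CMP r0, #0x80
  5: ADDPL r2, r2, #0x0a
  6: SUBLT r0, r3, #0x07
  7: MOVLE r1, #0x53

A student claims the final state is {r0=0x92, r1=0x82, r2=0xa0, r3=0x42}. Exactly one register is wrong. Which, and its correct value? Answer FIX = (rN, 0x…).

FIX = (r2, 0x02)

[0] flags=1000 → (cmp)
[1] flags=1000 MI?T → r0=0x92
[2] flags=1000 EQ?F → skip
[3] flags=1000 CS?F → skip
[4] flags=0010 → (cmp)
[5] flags=0010 PL?T → r2=0x02
[6] flags=0010 LT?F → skip
[7] flags=0010 LE?F → skip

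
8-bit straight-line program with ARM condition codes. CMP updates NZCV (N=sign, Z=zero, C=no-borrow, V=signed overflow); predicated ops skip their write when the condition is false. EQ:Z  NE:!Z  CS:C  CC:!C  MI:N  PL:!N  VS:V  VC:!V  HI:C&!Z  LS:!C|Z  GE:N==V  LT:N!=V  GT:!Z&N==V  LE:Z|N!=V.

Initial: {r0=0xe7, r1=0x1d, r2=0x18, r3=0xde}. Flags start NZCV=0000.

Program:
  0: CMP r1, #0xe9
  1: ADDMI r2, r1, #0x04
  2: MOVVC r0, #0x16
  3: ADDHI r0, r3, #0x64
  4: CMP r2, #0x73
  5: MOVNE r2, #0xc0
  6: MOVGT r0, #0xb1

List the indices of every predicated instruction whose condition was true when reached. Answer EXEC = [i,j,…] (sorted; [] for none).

EXEC = [2,5]

[0] flags=0000 → (cmp)
[1] flags=0000 MI?F → skip
[2] flags=0000 VC?T → r0=0x16
[3] flags=0000 HI?F → skip
[4] flags=1000 → (cmp)
[5] flags=1000 NE?T → r2=0xc0
[6] flags=1000 GT?F → skip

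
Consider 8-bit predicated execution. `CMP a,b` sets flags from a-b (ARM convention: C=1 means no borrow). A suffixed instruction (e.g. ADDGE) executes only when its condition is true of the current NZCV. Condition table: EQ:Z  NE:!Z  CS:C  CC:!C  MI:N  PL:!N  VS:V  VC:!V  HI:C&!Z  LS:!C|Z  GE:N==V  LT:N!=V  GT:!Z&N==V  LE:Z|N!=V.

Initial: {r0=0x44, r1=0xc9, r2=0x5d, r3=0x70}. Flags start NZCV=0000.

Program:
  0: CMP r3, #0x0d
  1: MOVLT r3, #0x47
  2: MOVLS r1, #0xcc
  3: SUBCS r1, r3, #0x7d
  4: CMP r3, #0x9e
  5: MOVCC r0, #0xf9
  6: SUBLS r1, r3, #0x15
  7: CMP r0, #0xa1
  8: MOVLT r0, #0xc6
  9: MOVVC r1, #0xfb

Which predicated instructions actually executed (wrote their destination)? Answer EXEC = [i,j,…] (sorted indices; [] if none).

EXEC = [3,5,6,9]

[0] flags=0010 → (cmp)
[1] flags=0010 LT?F → skip
[2] flags=0010 LS?F → skip
[3] flags=0010 CS?T → r1=0xf3
[4] flags=1001 → (cmp)
[5] flags=1001 CC?T → r0=0xf9
[6] flags=1001 LS?T → r1=0x5b
[7] flags=0010 → (cmp)
[8] flags=0010 LT?F → skip
[9] flags=0010 VC?T → r1=0xfb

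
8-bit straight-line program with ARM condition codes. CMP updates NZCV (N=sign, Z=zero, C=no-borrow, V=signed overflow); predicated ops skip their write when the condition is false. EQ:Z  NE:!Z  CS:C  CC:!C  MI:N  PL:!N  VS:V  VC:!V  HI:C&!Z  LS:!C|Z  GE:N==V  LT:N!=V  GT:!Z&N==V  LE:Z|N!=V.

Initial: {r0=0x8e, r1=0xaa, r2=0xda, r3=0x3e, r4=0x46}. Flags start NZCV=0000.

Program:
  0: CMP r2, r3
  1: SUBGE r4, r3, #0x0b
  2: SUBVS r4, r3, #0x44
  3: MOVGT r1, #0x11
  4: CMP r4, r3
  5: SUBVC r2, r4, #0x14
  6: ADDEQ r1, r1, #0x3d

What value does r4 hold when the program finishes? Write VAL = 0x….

VAL = 0x46

[0] flags=1010 → (cmp)
[1] flags=1010 GE?F → skip
[2] flags=1010 VS?F → skip
[3] flags=1010 GT?F → skip
[4] flags=0010 → (cmp)
[5] flags=0010 VC?T → r2=0x32
[6] flags=0010 EQ?F → skip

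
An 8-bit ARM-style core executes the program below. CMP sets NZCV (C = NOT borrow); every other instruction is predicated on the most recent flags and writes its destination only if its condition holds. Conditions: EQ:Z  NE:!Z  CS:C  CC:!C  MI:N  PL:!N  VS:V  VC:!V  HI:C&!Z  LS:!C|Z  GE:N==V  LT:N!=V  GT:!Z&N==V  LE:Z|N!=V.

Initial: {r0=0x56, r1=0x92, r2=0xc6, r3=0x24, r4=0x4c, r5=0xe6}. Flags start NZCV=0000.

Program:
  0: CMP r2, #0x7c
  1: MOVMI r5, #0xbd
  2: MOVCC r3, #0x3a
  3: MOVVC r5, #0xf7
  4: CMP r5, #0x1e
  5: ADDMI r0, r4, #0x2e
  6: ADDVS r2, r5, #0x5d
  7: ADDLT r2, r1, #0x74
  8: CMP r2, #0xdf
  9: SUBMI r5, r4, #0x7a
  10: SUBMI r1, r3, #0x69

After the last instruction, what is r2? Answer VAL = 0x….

VAL = 0x06

0: ✓ CMP  NZCV=0011
1: · MOVMI
2: · MOVCC
3: · MOVVC
4: ✓ CMP  NZCV=1010
5: ✓ ADDMI  r0←0x7a
6: · ADDVS
7: ✓ ADDLT  r2←0x06
8: ✓ CMP  NZCV=0000
9: · SUBMI
10: · SUBMI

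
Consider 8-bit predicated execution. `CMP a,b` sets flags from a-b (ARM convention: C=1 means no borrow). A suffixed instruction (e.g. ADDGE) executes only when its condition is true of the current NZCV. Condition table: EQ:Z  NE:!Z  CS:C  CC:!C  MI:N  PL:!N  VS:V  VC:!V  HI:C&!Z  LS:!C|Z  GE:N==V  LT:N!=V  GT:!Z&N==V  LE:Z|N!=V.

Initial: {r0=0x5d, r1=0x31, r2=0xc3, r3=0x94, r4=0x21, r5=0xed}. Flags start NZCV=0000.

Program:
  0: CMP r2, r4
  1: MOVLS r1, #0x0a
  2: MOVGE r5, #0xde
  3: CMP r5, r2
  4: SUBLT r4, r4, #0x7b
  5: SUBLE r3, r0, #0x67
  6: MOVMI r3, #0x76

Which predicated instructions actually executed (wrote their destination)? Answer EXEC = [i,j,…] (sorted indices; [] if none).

[0] flags=1010 → (cmp)
[1] flags=1010 LS?F → skip
[2] flags=1010 GE?F → skip
[3] flags=0010 → (cmp)
[4] flags=0010 LT?F → skip
[5] flags=0010 LE?F → skip
[6] flags=0010 MI?F → skip

EXEC = []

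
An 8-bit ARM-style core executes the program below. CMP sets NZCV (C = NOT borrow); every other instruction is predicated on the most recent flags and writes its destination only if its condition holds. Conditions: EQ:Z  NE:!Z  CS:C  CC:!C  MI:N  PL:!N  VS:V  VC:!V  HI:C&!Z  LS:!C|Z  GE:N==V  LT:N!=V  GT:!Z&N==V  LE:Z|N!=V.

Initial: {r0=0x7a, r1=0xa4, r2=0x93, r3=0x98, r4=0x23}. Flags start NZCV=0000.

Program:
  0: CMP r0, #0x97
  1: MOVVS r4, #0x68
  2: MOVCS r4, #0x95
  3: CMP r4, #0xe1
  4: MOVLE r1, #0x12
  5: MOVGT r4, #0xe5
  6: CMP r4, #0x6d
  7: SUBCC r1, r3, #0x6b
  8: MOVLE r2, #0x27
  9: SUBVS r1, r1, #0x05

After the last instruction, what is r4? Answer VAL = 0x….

VAL = 0xe5

[0] flags=1001 → (cmp)
[1] flags=1001 VS?T → r4=0x68
[2] flags=1001 CS?F → skip
[3] flags=1001 → (cmp)
[4] flags=1001 LE?F → skip
[5] flags=1001 GT?T → r4=0xe5
[6] flags=0011 → (cmp)
[7] flags=0011 CC?F → skip
[8] flags=0011 LE?T → r2=0x27
[9] flags=0011 VS?T → r1=0x9f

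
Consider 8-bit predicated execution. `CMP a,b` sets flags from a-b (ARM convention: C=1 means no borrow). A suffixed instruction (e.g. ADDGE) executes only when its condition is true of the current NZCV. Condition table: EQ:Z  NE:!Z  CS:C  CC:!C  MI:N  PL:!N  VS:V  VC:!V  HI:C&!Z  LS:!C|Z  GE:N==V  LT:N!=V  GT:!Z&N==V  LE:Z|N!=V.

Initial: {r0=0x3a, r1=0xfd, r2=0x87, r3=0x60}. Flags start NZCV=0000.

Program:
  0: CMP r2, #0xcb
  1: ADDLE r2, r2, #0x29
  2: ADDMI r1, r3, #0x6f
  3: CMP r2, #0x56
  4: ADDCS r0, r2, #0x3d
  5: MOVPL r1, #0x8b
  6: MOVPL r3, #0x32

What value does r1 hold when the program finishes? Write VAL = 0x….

0: ✓ CMP  NZCV=1000
1: ✓ ADDLE  r2←0xb0
2: ✓ ADDMI  r1←0xcf
3: ✓ CMP  NZCV=0011
4: ✓ ADDCS  r0←0xed
5: ✓ MOVPL  r1←0x8b
6: ✓ MOVPL  r3←0x32

VAL = 0x8b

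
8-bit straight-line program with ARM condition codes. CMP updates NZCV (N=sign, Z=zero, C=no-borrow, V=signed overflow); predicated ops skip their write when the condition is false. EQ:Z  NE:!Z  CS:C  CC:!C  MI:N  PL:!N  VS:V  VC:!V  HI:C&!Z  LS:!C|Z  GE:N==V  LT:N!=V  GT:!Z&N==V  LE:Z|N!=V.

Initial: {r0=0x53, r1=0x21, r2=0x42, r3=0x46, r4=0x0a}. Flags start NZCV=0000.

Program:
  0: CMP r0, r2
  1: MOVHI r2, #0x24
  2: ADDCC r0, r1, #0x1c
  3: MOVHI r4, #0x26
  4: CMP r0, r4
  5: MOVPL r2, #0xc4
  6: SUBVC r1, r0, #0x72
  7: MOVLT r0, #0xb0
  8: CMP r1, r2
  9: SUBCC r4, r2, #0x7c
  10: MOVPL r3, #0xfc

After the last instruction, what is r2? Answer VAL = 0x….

0: ✓ CMP  NZCV=0010
1: ✓ MOVHI  r2←0x24
2: · ADDCC
3: ✓ MOVHI  r4←0x26
4: ✓ CMP  NZCV=0010
5: ✓ MOVPL  r2←0xc4
6: ✓ SUBVC  r1←0xe1
7: · MOVLT
8: ✓ CMP  NZCV=0010
9: · SUBCC
10: ✓ MOVPL  r3←0xfc

VAL = 0xc4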